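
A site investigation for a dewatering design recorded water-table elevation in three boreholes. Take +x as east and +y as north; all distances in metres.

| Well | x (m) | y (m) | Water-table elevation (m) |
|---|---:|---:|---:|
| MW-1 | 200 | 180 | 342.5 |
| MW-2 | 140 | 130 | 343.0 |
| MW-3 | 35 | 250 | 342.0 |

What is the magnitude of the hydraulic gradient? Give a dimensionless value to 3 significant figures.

With h = a·x + b·y + c and MW-1 as origin, the differences give:
  (-60)·a + (-50)·b = +0.5
  (-165)·a + 70·b = -0.5
Eliminate b (×70 and ×(-50), subtract): -12450·a = 10.00 → a = ∂h/∂x = -0.0008032
Back-substitute: b = ∂h/∂y = -0.009036.
|∇h| = √(-0.0008032² + -0.009036²) = 0.009072

0.00907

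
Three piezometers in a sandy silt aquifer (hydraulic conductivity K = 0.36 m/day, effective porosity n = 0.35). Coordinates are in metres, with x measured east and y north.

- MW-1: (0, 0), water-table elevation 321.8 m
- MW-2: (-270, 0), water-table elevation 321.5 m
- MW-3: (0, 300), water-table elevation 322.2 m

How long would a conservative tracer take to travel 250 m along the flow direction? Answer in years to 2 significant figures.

∂h/∂x = (321.5 − 321.8) / (-270 − 0) = +0.001111
∂h/∂y = (322.2 − 321.8) / (300 − 0) = +0.001333
|∇h| = √(0.001111² + 0.001333²) = 0.001735
Seepage velocity v = K·i/n = 0.36 × 0.001735 / 0.35 = 0.001785 m/day.
t = 250 / 0.001785 = 1.401e+05 days = 384 years.

380 years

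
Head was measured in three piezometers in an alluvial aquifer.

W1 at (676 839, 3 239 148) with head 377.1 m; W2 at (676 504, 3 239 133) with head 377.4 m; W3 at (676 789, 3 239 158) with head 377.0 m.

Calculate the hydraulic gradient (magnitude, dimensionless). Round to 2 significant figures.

Differences from W1: to W2 (Δx, Δy, Δh) = (-335, -15, +0.3); to W3 = (-50, 10, -0.1).
Determinant of the coordinate differences = (-335)·10 − (-50)·(-15) = -4100.
∂h/∂x = [(+0.3)·10 − (-0.1)·(-15)] / -4100 = -0.0003659
∂h/∂y = [(-335)·(-0.1) − (-50)·(+0.3)] / -4100 = -0.01183
|∇h| = √(-0.0003659² + -0.01183²) = 0.01184

0.012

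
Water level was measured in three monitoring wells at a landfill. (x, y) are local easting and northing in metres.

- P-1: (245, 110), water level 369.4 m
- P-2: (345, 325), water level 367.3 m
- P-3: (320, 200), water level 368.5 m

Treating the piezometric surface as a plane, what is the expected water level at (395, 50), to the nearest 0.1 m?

369.9 m

Taking P-1 as reference: P-2−P-1 = (100, 215, -2.1); P-3−P-1 = (75, 90, -0.9).
Solve a·Δx + b·Δy = Δh: det = 100·90 − 75·215 = -7125.
∂h/∂x = [(-2.1)·90 − (-0.9)·215] / -7125 = -0.0006316
∂h/∂y = [100·(-0.9) − 75·(-2.1)] / -7125 = -0.009474
h(395, 50) = 369.4 + (-0.0006316)·(150) + (-0.009474)·(-60) = 369.4 -0.095 +0.568 = 369.874 m.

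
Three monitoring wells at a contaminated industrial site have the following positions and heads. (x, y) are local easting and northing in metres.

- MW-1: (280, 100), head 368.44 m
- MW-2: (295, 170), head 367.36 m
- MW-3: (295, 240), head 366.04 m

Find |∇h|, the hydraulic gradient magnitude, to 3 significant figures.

0.0247

Taking MW-1 as reference: MW-2−MW-1 = (15, 70, -1.08); MW-3−MW-1 = (15, 140, -2.40).
Solve a·Δx + b·Δy = Δh: det = 15·140 − 15·70 = 1050.
∂h/∂x = [(-1.08)·140 − (-2.40)·70] / 1050 = +0.01600
∂h/∂y = [15·(-2.40) − 15·(-1.08)] / 1050 = -0.01886
|∇h| = √(0.01600² + -0.01886²) = 0.02473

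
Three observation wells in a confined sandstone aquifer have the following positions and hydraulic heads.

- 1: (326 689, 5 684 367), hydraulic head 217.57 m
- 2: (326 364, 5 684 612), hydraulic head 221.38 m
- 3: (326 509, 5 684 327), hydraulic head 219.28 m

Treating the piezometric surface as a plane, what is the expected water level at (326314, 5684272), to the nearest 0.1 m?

221.1 m

With h = a·x + b·y + c and 1 as origin, the differences give:
  (-325)·a + 245·b = +3.81
  (-180)·a + (-40)·b = +1.71
Eliminate b (×(-40) and ×245, subtract): 57100·a = -571.350 → a = ∂h/∂x = -0.01001
Back-substitute: b = ∂h/∂y = +0.002278.
h(326314, 5684272) = 217.57 + (-0.01001)·(-375) + (+0.002278)·(-95) = 217.57 +3.752 -0.216 = 221.106 m.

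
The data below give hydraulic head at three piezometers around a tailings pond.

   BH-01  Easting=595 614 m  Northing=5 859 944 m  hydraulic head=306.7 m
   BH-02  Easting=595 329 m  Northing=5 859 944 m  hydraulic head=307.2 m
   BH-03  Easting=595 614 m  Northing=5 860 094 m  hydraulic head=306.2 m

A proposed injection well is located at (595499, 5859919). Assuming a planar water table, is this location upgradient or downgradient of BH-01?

upgradient

∂h/∂x = (307.2 − 306.7) / (595329 − 595614) = -0.001754
∂h/∂y = (306.2 − 306.7) / (5860094 − 5859944) = -0.003333
Head at (595499, 5859919) = 306.7 + (-0.001754)·(-115) + (-0.003333)·(-25) = 306.99 m.
That is higher than the 306.7 m at BH-01, so the point is upgradient.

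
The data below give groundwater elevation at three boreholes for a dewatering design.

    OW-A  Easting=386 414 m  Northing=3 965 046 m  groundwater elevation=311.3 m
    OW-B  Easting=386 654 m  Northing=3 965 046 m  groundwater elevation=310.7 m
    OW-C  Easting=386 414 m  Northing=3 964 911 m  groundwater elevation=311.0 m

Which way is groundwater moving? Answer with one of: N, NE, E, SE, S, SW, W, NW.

SE

∂h/∂x = (310.7 − 311.3) / (386654 − 386414) = -0.002500
∂h/∂y = (311.0 − 311.3) / (3964911 − 3965046) = +0.002222
Flow = −∇h = (+0.002500 east, -0.002222 north), which points southeast.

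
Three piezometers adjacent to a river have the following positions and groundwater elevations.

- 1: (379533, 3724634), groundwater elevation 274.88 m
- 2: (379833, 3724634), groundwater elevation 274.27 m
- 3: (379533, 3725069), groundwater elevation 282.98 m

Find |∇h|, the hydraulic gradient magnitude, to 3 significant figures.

∂h/∂x = (274.27 − 274.88) / (379833 − 379533) = -0.002033
∂h/∂y = (282.98 − 274.88) / (3725069 − 3724634) = +0.01862
|∇h| = √(-0.002033² + 0.01862²) = 0.01873

0.0187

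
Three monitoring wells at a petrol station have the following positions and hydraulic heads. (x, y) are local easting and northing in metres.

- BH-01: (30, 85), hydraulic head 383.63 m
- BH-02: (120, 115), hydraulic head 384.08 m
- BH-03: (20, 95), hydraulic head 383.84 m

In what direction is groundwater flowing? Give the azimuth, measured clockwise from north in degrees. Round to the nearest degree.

176°

Taking BH-01 as reference: BH-02−BH-01 = (90, 30, +0.45); BH-03−BH-01 = (-10, 10, +0.21).
Determinant of the coordinate differences = 90·10 − (-10)·30 = 1200.
∂h/∂x = [(+0.45)·10 − (+0.21)·30] / 1200 = -0.001500
∂h/∂y = [90·(+0.21) − (-10)·(+0.45)] / 1200 = +0.01950
Flow direction (−∇h) has components (+0.001500 E, -0.01950 N).
Azimuth = atan2(E, N) = atan2(+0.001500, -0.01950) = 175.6° ≈ 176°.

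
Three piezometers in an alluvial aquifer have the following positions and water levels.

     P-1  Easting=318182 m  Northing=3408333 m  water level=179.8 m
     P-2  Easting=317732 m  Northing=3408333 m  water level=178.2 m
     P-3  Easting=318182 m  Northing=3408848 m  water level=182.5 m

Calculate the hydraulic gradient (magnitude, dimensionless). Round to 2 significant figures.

∂h/∂x = (178.2 − 179.8) / (317732 − 318182) = +0.003556
∂h/∂y = (182.5 − 179.8) / (3408848 − 3408333) = +0.005243
|∇h| = √(0.003556² + 0.005243²) = 0.006335

0.0063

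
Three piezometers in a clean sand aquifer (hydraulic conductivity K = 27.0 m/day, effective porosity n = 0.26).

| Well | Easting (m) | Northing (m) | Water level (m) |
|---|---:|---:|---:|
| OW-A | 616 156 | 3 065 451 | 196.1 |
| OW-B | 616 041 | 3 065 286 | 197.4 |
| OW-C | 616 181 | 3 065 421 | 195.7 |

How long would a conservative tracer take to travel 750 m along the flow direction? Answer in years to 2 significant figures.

1.4 years

Three-point gradient (reference OW-A): Δ to OW-B = (-115, -165, +1.3), Δ to OW-C = (25, -30, -0.4).
∂h/∂x = -0.01386, ∂h/∂y = +0.001782 (det = 7575).
|∇h| = √(-0.01386² + 0.001782²) = 0.01397
Seepage velocity v = K·i/n = 27.0 × 0.01397 / 0.26 = 1.451 m/day.
t = 750 / 1.451 = 516.9 days = 1.42 years.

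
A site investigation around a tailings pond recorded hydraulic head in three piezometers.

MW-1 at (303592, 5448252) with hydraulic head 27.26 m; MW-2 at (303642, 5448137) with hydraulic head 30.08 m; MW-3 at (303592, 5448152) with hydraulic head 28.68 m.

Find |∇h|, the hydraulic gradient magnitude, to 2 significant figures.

0.028

With h = a·x + b·y + c and MW-1 as origin, the differences give:
  50·a + (-115)·b = +2.82
  0·a + (-100)·b = +1.42
Eliminate b (×(-100) and ×(-115), subtract): -5000·a = -118.700 → a = ∂h/∂x = +0.02374
Back-substitute: b = ∂h/∂y = -0.01420.
|∇h| = √(0.02374² + -0.01420²) = 0.02766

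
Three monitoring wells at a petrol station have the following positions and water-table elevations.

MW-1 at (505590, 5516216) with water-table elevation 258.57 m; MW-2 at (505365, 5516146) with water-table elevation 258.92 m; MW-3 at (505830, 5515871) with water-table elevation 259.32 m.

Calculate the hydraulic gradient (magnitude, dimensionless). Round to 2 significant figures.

Differences from MW-1: to MW-2 (Δx, Δy, Δh) = (-225, -70, +0.35); to MW-3 = (240, -345, +0.75).
Solve a·Δx + b·Δy = Δh: det = (-225)·(-345) − 240·(-70) = 94425.
∂h/∂x = [(+0.35)·(-345) − (+0.75)·(-70)] / 94425 = -0.0007228
∂h/∂y = [(-225)·(+0.75) − 240·(+0.35)] / 94425 = -0.002677
|∇h| = √(-0.0007228² + -0.002677²) = 0.002773

0.0028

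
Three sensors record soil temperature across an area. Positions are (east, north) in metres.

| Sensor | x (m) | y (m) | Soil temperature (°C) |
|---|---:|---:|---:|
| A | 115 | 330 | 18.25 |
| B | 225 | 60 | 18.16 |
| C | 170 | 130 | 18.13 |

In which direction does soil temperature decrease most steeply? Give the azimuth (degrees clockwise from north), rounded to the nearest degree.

Taking A as reference: B−A = (110, -270, -0.09); C−A = (55, -200, -0.12).
Determinant of the coordinate differences = 110·(-200) − 55·(-270) = -7150.
∂T/∂x = [(-0.09)·(-200) − (-0.12)·(-270)] / -7150 = +0.002014
∂T/∂y = [110·(-0.12) − 55·(-0.09)] / -7150 = +0.001154
Steepest decrease is along −∇f: components (-0.002014 E, -0.001154 N).
Azimuth = atan2(-0.002014, -0.001154) = 240.2° ≈ 240°.

240°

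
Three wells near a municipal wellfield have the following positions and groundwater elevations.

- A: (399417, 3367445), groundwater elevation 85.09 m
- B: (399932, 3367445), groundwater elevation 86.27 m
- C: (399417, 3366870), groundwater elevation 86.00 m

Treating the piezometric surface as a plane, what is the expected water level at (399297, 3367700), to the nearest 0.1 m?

∂h/∂x = (86.27 − 85.09) / (399932 − 399417) = +0.002291
∂h/∂y = (86.00 − 85.09) / (3366870 − 3367445) = -0.001583
h(399297, 3367700) = 85.09 + (+0.002291)·(-120) + (-0.001583)·(255) = 85.09 -0.275 -0.404 = 84.411 m.

84.4 m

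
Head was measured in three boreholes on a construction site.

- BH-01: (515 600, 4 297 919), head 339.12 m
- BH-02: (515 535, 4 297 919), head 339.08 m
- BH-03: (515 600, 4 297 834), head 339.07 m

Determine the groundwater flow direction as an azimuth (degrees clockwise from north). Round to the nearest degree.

∂h/∂x = (339.08 − 339.12) / (515535 − 515600) = +0.0006154
∂h/∂y = (339.07 − 339.12) / (4297834 − 4297919) = +0.0005882
Flow direction (−∇h) has components (-0.0006154 E, -0.0005882 N).
Azimuth = atan2(E, N) = atan2(-0.0006154, -0.0005882) = 226.3° ≈ 226°.

226°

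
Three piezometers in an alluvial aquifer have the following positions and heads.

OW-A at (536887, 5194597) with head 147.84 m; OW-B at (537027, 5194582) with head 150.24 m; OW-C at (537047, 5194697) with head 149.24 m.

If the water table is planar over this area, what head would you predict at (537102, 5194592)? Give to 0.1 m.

151.3 m

With h = a·x + b·y + c and OW-A as origin, the differences give:
  140·a + (-15)·b = +2.40
  160·a + 100·b = +1.40
Eliminate b (×100 and ×(-15), subtract): 16400·a = 261.000 → a = ∂h/∂x = +0.01591
Back-substitute: b = ∂h/∂y = -0.01146.
h(537102, 5194592) = 147.84 + (+0.01591)·(215) + (-0.01146)·(-5) = 147.84 +3.422 +0.057 = 151.319 m.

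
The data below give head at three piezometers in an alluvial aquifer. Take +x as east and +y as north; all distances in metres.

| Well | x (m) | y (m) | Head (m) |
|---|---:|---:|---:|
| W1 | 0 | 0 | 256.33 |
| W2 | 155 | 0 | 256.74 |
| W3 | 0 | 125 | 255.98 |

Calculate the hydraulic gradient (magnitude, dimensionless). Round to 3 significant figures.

0.00385

∂h/∂x = (256.74 − 256.33) / (155 − 0) = +0.002645
∂h/∂y = (255.98 − 256.33) / (125 − 0) = -0.002800
|∇h| = √(0.002645² + -0.002800²) = 0.003852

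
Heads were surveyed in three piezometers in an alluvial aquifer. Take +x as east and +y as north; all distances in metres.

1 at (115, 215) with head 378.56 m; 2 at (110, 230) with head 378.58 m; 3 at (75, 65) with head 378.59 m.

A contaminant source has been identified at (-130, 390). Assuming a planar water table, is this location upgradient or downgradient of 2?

Differences from 1: to 2 (Δx, Δy, Δh) = (-5, 15, +0.02); to 3 = (-40, -150, +0.03).
Determinant of the coordinate differences = (-5)·(-150) − (-40)·15 = 1350.
∂h/∂x = [(+0.02)·(-150) − (+0.03)·15] / 1350 = -0.002556
∂h/∂y = [(-5)·(+0.03) − (-40)·(+0.02)] / 1350 = +0.0004815
Head at (-130, 390) = 378.56 + (-0.002556)·(-245) + (+0.0004815)·(175) = 379.27 m.
That is higher than the 378.58 m at 2, so the point is upgradient.

upgradient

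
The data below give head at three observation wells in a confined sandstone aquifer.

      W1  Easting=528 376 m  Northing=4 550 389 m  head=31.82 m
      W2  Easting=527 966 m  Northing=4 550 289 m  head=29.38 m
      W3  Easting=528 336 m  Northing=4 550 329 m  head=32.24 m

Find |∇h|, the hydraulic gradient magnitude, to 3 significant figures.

With h = a·x + b·y + c and W1 as origin, the differences give:
  (-410)·a + (-100)·b = -2.44
  (-40)·a + (-60)·b = +0.42
Eliminate b (×(-60) and ×(-100), subtract): 20600·a = 188.400 → a = ∂h/∂x = +0.009146
Back-substitute: b = ∂h/∂y = -0.01310.
|∇h| = √(0.009146² + -0.01310²) = 0.01598

0.0160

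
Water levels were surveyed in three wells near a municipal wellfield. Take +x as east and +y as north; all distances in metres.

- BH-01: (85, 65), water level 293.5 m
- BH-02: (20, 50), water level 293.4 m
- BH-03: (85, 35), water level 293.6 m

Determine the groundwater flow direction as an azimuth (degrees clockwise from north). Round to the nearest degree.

325°

Taking BH-01 as reference: BH-02−BH-01 = (-65, -15, -0.1); BH-03−BH-01 = (0, -30, +0.1).
Solve a·Δx + b·Δy = Δh: det = (-65)·(-30) − 0·(-15) = 1950.
∂h/∂x = [(-0.1)·(-30) − (+0.1)·(-15)] / 1950 = +0.002308
∂h/∂y = [(-65)·(+0.1) − 0·(-0.1)] / 1950 = -0.003333
Flow direction (−∇h) has components (-0.002308 E, +0.003333 N).
Azimuth = atan2(E, N) = atan2(-0.002308, +0.003333) = 325.3° ≈ 325°.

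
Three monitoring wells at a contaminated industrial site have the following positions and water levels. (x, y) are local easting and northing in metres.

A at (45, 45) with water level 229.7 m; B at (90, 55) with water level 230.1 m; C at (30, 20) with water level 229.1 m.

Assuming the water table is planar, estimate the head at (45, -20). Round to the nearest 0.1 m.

With h = a·x + b·y + c and A as origin, the differences give:
  45·a + 10·b = +0.4
  (-15)·a + (-25)·b = -0.6
Eliminate b (×(-25) and ×10, subtract): -975·a = -4.00 → a = ∂h/∂x = +0.004103
Back-substitute: b = ∂h/∂y = +0.02154.
h(45, -20) = 229.7 + (+0.004103)·(0) + (+0.02154)·(-65) = 229.7 +0.000 -1.400 = 228.300 m.

228.3 m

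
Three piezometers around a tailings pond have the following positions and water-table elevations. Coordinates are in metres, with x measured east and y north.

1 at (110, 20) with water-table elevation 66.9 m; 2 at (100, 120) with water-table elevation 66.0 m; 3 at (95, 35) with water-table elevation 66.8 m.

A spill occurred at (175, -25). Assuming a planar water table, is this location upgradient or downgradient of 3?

upgradient

With h = a·x + b·y + c and 1 as origin, the differences give:
  (-10)·a + 100·b = -0.9
  (-15)·a + 15·b = -0.1
Eliminate b (×15 and ×100, subtract): 1350·a = -3.50 → a = ∂h/∂x = -0.002593
Back-substitute: b = ∂h/∂y = -0.009259.
Head at (175, -25) = 66.9 + (-0.002593)·(65) + (-0.009259)·(-45) = 67.15 m.
That is higher than the 66.8 m at 3, so the point is upgradient.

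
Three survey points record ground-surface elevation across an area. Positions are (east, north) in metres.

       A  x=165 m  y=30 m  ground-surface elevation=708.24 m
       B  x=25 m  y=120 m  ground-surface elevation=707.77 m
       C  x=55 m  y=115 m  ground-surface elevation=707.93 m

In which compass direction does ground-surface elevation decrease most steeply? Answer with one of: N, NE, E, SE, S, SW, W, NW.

With z = a·x + b·y + c and A as origin, the differences give:
  (-140)·a + 90·b = -0.47
  (-110)·a + 85·b = -0.31
Eliminate b (×85 and ×90, subtract): -2000·a = -12.050 → a = ∂z/∂x = +0.006025
Back-substitute: b = ∂z/∂y = +0.004150.
Steepest decrease is along −∇f = (-0.006025 E, -0.004150 N) → southwest.

SW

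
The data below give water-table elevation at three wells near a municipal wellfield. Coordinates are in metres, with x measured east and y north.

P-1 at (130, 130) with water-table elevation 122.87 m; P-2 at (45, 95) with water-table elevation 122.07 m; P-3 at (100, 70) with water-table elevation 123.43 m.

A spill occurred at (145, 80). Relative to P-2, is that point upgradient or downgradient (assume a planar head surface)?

upgradient

Differences from P-1: to P-2 (Δx, Δy, Δh) = (-85, -35, -0.80); to P-3 = (-30, -60, +0.56).
Determinant of the coordinate differences = (-85)·(-60) − (-30)·(-35) = 4050.
∂h/∂x = [(-0.80)·(-60) − (+0.56)·(-35)] / 4050 = +0.01669
∂h/∂y = [(-85)·(+0.56) − (-30)·(-0.80)] / 4050 = -0.01768
Head at (145, 80) = 122.87 + (+0.01669)·(15) + (-0.01768)·(-50) = 124.00 m.
That is higher than the 122.07 m at P-2, so the point is upgradient.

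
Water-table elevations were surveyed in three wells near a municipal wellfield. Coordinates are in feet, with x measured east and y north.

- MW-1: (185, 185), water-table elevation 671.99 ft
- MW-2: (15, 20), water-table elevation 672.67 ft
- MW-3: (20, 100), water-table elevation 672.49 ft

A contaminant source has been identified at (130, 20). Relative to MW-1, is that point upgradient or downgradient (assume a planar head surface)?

Three-point gradient (reference MW-1): Δ to MW-2 = (-170, -165, +0.68), Δ to MW-3 = (-165, -85, +0.50).
∂h/∂x = -0.001933, ∂h/∂y = -0.002129 (det = -12775).
Head at (130, 20) = 671.99 + (-0.001933)·(-55) + (-0.002129)·(-165) = 672.45 ft.
That is higher than the 671.99 ft at MW-1, so the point is upgradient.

upgradient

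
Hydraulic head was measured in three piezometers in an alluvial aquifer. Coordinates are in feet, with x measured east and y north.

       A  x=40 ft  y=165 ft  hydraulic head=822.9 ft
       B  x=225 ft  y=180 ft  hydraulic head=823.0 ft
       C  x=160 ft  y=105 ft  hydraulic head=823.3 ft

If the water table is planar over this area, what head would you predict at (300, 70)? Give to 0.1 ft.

823.6 ft

Taking A as reference: B−A = (185, 15, +0.1); C−A = (120, -60, +0.4).
Determinant of the coordinate differences = 185·(-60) − 120·15 = -12900.
∂h/∂x = [(+0.1)·(-60) − (+0.4)·15] / -12900 = +0.0009302
∂h/∂y = [185·(+0.4) − 120·(+0.1)] / -12900 = -0.004806
h(300, 70) = 822.9 + (+0.0009302)·(260) + (-0.004806)·(-95) = 822.9 +0.242 +0.457 = 823.598 ft.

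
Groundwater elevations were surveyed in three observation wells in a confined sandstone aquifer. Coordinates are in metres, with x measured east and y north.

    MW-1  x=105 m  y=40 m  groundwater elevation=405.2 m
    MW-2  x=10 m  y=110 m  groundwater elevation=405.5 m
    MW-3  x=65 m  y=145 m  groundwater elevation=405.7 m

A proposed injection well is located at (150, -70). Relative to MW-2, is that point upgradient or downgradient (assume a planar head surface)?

Taking MW-1 as reference: MW-2−MW-1 = (-95, 70, +0.3); MW-3−MW-1 = (-40, 105, +0.5).
Solve a·Δx + b·Δy = Δh: det = (-95)·105 − (-40)·70 = -7175.
∂h/∂x = [(+0.3)·105 − (+0.5)·70] / -7175 = +0.0004878
∂h/∂y = [(-95)·(+0.5) − (-40)·(+0.3)] / -7175 = +0.004948
Head at (150, -70) = 405.2 + (+0.0004878)·(45) + (+0.004948)·(-110) = 404.68 m.
That is lower than the 405.5 m at MW-2, so the point is downgradient.

downgradient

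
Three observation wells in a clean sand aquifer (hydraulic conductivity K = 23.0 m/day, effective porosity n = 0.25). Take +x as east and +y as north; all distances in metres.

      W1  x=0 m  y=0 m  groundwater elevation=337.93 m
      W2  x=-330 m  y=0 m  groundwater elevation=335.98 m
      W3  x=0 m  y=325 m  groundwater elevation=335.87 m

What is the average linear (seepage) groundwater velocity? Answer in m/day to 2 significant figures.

∂h/∂x = (335.98 − 337.93) / (-330 − 0) = +0.005909
∂h/∂y = (335.87 − 337.93) / (325 − 0) = -0.006338
|∇h| = √(0.005909² + -0.006338²) = 0.008665
Seepage velocity v = K·i/n = 23.0 × 0.008665 / 0.25 = 0.7972 m/day.

0.80 m/day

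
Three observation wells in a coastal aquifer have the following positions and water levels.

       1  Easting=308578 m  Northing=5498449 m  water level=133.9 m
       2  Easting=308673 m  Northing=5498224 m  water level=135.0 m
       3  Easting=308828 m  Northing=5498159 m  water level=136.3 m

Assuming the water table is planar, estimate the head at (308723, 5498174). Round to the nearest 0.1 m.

135.5 m

With h = a·x + b·y + c and 1 as origin, the differences give:
  95·a + (-225)·b = +1.1
  250·a + (-290)·b = +2.4
Eliminate b (×(-290) and ×(-225), subtract): 28700·a = 221.00 → a = ∂h/∂x = +0.007700
Back-substitute: b = ∂h/∂y = -0.001638.
h(308723, 5498174) = 133.9 + (+0.007700)·(145) + (-0.001638)·(-275) = 133.9 +1.117 +0.450 = 135.467 m.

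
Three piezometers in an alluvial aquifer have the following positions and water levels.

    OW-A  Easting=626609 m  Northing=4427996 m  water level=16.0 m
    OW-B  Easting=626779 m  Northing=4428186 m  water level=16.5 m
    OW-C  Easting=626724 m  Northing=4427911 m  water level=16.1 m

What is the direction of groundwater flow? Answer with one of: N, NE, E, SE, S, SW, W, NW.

SW

Differences from OW-A: to OW-B (Δx, Δy, Δh) = (170, 190, +0.5); to OW-C = (115, -85, +0.1).
Determinant of the coordinate differences = 170·(-85) − 115·190 = -36300.
∂h/∂x = [(+0.5)·(-85) − (+0.1)·190] / -36300 = +0.001694
∂h/∂y = [170·(+0.1) − 115·(+0.5)] / -36300 = +0.001116
Flow = −∇h = (-0.001694 east, -0.001116 north), which points southwest.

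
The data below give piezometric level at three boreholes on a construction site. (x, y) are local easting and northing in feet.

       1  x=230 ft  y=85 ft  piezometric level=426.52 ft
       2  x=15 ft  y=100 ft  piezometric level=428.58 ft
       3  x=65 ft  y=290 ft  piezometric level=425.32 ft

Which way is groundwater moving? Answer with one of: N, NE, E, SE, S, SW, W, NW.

NE

Three-point gradient (reference 1): Δ to 2 = (-215, 15, +2.06), Δ to 3 = (-165, 205, -1.20).
∂h/∂x = -0.01058, ∂h/∂y = -0.01437 (det = -41600).
Flow = −∇h = (+0.01058 east, +0.01437 north), which points northeast.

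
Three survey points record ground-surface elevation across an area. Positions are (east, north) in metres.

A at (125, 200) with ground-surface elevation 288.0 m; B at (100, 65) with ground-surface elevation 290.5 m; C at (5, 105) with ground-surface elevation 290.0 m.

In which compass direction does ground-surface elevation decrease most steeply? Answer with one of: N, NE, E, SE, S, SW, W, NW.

Three-point gradient (reference A): Δ to B = (-25, -135, +2.5), Δ to C = (-120, -95, +2.0).
∂z/∂x = -0.002351, ∂z/∂y = -0.01808 (det = -13825).
Steepest decrease is along −∇f = (+0.002351 E, +0.01808 N) → north.

N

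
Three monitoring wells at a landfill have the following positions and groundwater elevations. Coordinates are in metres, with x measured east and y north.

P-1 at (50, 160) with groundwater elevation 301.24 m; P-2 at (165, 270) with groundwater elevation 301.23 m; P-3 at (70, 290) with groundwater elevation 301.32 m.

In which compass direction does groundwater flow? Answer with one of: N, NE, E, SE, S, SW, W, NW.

Differences from P-1: to P-2 (Δx, Δy, Δh) = (115, 110, -0.01); to P-3 = (20, 130, +0.08).
Determinant of the coordinate differences = 115·130 − 20·110 = 12750.
∂h/∂x = [(-0.01)·130 − (+0.08)·110] / 12750 = -0.0007922
∂h/∂y = [115·(+0.08) − 20·(-0.01)] / 12750 = +0.0007373
Flow = −∇h = (+0.0007922 east, -0.0007373 north), which points southeast.

SE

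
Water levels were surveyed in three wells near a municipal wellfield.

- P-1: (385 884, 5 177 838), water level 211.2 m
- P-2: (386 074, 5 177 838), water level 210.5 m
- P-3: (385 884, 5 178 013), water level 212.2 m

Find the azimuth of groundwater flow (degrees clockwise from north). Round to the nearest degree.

∂h/∂x = (210.5 − 211.2) / (386074 − 385884) = -0.003684
∂h/∂y = (212.2 − 211.2) / (5178013 − 5177838) = +0.005714
Flow direction (−∇h) has components (+0.003684 E, -0.005714 N).
Azimuth = atan2(E, N) = atan2(+0.003684, -0.005714) = 147.2° ≈ 147°.

147°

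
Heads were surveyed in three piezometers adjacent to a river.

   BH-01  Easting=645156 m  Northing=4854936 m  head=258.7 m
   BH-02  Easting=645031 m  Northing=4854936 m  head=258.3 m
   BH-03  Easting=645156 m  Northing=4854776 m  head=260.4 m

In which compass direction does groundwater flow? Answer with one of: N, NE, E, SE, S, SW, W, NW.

∂h/∂x = (258.3 − 258.7) / (645031 − 645156) = +0.003200
∂h/∂y = (260.4 − 258.7) / (4854776 − 4854936) = -0.01062
Flow = −∇h = (-0.003200 east, +0.01062 north), which points north.

N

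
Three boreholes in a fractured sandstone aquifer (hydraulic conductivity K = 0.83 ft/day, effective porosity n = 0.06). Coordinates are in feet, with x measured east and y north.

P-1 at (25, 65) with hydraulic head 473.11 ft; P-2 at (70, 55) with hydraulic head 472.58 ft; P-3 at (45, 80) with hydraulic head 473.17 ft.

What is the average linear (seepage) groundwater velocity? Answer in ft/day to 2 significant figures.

Differences from P-1: to P-2 (Δx, Δy, Δh) = (45, -10, -0.53); to P-3 = (20, 15, +0.06).
Solve a·Δx + b·Δy = Δh: det = 45·15 − 20·(-10) = 875.
∂h/∂x = [(-0.53)·15 − (+0.06)·(-10)] / 875 = -0.008400
∂h/∂y = [45·(+0.06) − 20·(-0.53)] / 875 = +0.01520
|∇h| = √(-0.008400² + 0.01520²) = 0.01737
Seepage velocity v = K·i/n = 0.83 × 0.01737 / 0.06 = 0.2403 ft/day.

0.24 ft/day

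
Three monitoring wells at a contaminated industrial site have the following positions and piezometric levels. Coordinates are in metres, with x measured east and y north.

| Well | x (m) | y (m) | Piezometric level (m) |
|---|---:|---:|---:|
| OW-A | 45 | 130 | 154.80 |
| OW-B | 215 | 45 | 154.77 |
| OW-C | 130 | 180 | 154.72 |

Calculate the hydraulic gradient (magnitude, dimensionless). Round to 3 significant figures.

Three-point gradient (reference OW-A): Δ to OW-B = (170, -85, -0.03), Δ to OW-C = (85, 50, -0.08).
∂h/∂x = -0.0005278, ∂h/∂y = -0.0007027 (det = 15725).
|∇h| = √(-0.0005278² + -0.0007027²) = 0.0008788

0.000879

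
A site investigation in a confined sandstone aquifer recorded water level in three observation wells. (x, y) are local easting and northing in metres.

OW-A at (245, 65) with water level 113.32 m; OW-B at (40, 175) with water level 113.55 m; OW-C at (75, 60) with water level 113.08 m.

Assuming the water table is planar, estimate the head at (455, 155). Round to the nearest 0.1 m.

Differences from OW-A: to OW-B (Δx, Δy, Δh) = (-205, 110, +0.23); to OW-C = (-170, -5, -0.24).
Determinant of the coordinate differences = (-205)·(-5) − (-170)·110 = 19725.
∂h/∂x = [(+0.23)·(-5) − (-0.24)·110] / 19725 = +0.001280
∂h/∂y = [(-205)·(-0.24) − (-170)·(+0.23)] / 19725 = +0.004477
h(455, 155) = 113.32 + (+0.001280)·(210) + (+0.004477)·(90) = 113.32 +0.269 +0.403 = 113.992 m.

114.0 m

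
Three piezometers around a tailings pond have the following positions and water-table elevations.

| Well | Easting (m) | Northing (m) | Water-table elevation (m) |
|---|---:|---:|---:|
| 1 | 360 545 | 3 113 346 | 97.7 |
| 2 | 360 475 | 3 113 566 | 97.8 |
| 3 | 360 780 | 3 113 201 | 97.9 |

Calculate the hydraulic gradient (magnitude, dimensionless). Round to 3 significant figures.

0.00167

Differences from 1: to 2 (Δx, Δy, Δh) = (-70, 220, +0.1); to 3 = (235, -145, +0.2).
Determinant of the coordinate differences = (-70)·(-145) − 235·220 = -41550.
∂h/∂x = [(+0.1)·(-145) − (+0.2)·220] / -41550 = +0.001408
∂h/∂y = [(-70)·(+0.2) − 235·(+0.1)] / -41550 = +0.0009025
|∇h| = √(0.001408² + 0.0009025²) = 0.001672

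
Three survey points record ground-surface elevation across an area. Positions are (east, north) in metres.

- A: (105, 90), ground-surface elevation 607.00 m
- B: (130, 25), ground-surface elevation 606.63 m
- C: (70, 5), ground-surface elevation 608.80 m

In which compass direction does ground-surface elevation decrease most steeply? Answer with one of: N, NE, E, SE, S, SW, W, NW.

Taking A as reference: B−A = (25, -65, -0.37); C−A = (-35, -85, +1.80).
Determinant of the coordinate differences = 25·(-85) − (-35)·(-65) = -4400.
∂z/∂x = [(-0.37)·(-85) − (+1.80)·(-65)] / -4400 = -0.03374
∂z/∂y = [25·(+1.80) − (-35)·(-0.37)] / -4400 = -0.007284
Steepest decrease is along −∇f = (+0.03374 E, +0.007284 N) → east.

E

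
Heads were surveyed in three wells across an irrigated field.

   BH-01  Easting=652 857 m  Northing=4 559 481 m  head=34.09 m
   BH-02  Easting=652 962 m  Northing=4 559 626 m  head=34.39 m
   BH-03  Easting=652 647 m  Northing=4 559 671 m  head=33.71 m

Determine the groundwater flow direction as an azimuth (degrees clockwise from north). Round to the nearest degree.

Three-point gradient (reference BH-01): Δ to BH-02 = (105, 145, +0.30), Δ to BH-03 = (-210, 190, -0.38).
∂h/∂x = +0.002224, ∂h/∂y = +0.0004583 (det = 50400).
Flow direction (−∇h) has components (-0.002224 E, -0.0004583 N).
Azimuth = atan2(E, N) = atan2(-0.002224, -0.0004583) = 258.4° ≈ 258°.

258°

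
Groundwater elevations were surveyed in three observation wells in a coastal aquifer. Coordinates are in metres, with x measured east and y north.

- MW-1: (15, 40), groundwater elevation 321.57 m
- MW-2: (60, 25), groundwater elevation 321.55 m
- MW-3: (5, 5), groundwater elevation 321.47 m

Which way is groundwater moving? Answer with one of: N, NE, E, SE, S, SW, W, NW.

Taking MW-1 as reference: MW-2−MW-1 = (45, -15, -0.02); MW-3−MW-1 = (-10, -35, -0.10).
Solve a·Δx + b·Δy = Δh: det = 45·(-35) − (-10)·(-15) = -1725.
∂h/∂x = [(-0.02)·(-35) − (-0.10)·(-15)] / -1725 = +0.0004638
∂h/∂y = [45·(-0.10) − (-10)·(-0.02)] / -1725 = +0.002725
Flow = −∇h = (-0.0004638 east, -0.002725 north), which points south.

S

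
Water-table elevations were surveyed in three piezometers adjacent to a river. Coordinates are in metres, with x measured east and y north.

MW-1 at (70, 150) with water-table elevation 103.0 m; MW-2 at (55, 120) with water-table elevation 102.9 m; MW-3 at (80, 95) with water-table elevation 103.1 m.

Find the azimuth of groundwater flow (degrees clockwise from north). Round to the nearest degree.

With h = a·x + b·y + c and MW-1 as origin, the differences give:
  (-15)·a + (-30)·b = -0.1
  10·a + (-55)·b = +0.1
Eliminate b (×(-55) and ×(-30), subtract): 1125·a = 8.50 → a = ∂h/∂x = +0.007556
Back-substitute: b = ∂h/∂y = -0.0004444.
Flow direction (−∇h) has components (-0.007556 E, +0.0004444 N).
Azimuth = atan2(E, N) = atan2(-0.007556, +0.0004444) = 273.4° ≈ 273°.

273°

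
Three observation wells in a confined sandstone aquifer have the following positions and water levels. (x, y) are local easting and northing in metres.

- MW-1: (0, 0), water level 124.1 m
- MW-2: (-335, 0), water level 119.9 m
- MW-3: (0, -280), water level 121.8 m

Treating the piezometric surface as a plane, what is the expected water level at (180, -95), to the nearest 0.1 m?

∂h/∂x = (119.9 − 124.1) / (-335 − 0) = +0.01254
∂h/∂y = (121.8 − 124.1) / (-280 − 0) = +0.008214
h(180, -95) = 124.1 + (+0.01254)·(180) + (+0.008214)·(-95) = 124.1 +2.257 -0.780 = 125.576 m.

125.6 m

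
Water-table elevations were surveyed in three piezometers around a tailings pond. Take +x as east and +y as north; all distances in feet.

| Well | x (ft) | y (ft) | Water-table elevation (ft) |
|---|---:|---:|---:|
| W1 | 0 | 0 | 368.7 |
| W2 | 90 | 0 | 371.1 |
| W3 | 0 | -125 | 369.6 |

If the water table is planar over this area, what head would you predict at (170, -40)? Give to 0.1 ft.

373.5 ft

∂h/∂x = (371.1 − 368.7) / (90 − 0) = +0.02667
∂h/∂y = (369.6 − 368.7) / (-125 − 0) = -0.007200
h(170, -40) = 368.7 + (+0.02667)·(170) + (-0.007200)·(-40) = 368.7 +4.533 +0.288 = 373.521 ft.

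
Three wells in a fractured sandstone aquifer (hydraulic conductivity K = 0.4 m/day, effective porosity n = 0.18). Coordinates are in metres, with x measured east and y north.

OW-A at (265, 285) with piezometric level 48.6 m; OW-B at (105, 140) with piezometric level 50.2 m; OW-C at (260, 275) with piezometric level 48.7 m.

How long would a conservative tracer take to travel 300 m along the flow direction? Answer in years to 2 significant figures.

40 years

Differences from OW-A: to OW-B (Δx, Δy, Δh) = (-160, -145, +1.6); to OW-C = (-5, -10, +0.1).
Determinant of the coordinate differences = (-160)·(-10) − (-5)·(-145) = 875.
∂h/∂x = [(+1.6)·(-10) − (+0.1)·(-145)] / 875 = -0.001714
∂h/∂y = [(-160)·(+0.1) − (-5)·(+1.6)] / 875 = -0.009143
|∇h| = √(-0.001714² + -0.009143²) = 0.009302
Seepage velocity v = K·i/n = 0.4 × 0.009302 / 0.18 = 0.02067 m/day.
t = 300 / 0.02067 = 1.451e+04 days = 39.7 years.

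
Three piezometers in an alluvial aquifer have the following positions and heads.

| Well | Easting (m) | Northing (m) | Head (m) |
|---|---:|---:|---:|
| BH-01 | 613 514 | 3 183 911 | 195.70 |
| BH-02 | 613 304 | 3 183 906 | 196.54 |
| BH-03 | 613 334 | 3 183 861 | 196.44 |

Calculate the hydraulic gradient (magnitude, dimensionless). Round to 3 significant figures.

Taking BH-01 as reference: BH-02−BH-01 = (-210, -5, +0.84); BH-03−BH-01 = (-180, -50, +0.74).
Solve a·Δx + b·Δy = Δh: det = (-210)·(-50) − (-180)·(-5) = 9600.
∂h/∂x = [(+0.84)·(-50) − (+0.74)·(-5)] / 9600 = -0.003990
∂h/∂y = [(-210)·(+0.74) − (-180)·(+0.84)] / 9600 = -0.0004375
|∇h| = √(-0.003990² + -0.0004375²) = 0.004014

0.00401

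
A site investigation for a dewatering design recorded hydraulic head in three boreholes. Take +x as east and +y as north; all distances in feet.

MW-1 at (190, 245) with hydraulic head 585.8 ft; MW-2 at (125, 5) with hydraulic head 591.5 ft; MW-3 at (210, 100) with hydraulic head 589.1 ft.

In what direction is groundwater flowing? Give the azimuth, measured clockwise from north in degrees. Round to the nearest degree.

Taking MW-1 as reference: MW-2−MW-1 = (-65, -240, +5.7); MW-3−MW-1 = (20, -145, +3.3).
Determinant of the coordinate differences = (-65)·(-145) − 20·(-240) = 14225.
∂h/∂x = [(+5.7)·(-145) − (+3.3)·(-240)] / 14225 = -0.002425
∂h/∂y = [(-65)·(+3.3) − 20·(+5.7)] / 14225 = -0.02309
Flow direction (−∇h) has components (+0.002425 E, +0.02309 N).
Azimuth = atan2(E, N) = atan2(+0.002425, +0.02309) = 6.0° ≈ 006°.

006°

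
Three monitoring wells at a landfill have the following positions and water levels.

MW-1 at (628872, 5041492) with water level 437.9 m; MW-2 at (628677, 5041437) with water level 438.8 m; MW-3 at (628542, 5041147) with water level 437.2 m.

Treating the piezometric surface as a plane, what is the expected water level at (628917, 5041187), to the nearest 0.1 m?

Taking MW-1 as reference: MW-2−MW-1 = (-195, -55, +0.9); MW-3−MW-1 = (-330, -345, -0.7).
Solve a·Δx + b·Δy = Δh: det = (-195)·(-345) − (-330)·(-55) = 49125.
∂h/∂x = [(+0.9)·(-345) − (-0.7)·(-55)] / 49125 = -0.007104
∂h/∂y = [(-195)·(-0.7) − (-330)·(+0.9)] / 49125 = +0.008824
h(628917, 5041187) = 437.9 + (-0.007104)·(45) + (+0.008824)·(-305) = 437.9 -0.320 -2.691 = 434.889 m.

434.9 m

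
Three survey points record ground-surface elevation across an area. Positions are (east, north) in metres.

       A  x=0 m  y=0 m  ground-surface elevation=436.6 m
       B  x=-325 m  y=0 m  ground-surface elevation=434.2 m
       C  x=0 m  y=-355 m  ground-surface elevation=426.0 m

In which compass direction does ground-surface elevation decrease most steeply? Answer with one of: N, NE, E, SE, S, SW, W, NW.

S

∂z/∂x = (434.2 − 436.6) / (-325 − 0) = +0.007385
∂z/∂y = (426.0 − 436.6) / (-355 − 0) = +0.02986
Steepest decrease is along −∇f = (-0.007385 E, -0.02986 N) → south.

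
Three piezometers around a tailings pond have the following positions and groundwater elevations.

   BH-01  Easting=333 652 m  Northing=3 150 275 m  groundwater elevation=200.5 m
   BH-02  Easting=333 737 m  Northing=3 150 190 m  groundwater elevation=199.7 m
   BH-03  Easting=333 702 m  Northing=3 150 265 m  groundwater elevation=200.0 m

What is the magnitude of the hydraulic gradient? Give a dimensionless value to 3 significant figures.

0.0102

Differences from BH-01: to BH-02 (Δx, Δy, Δh) = (85, -85, -0.8); to BH-03 = (50, -10, -0.5).
Determinant of the coordinate differences = 85·(-10) − 50·(-85) = 3400.
∂h/∂x = [(-0.8)·(-10) − (-0.5)·(-85)] / 3400 = -0.01015
∂h/∂y = [85·(-0.5) − 50·(-0.8)] / 3400 = -0.0007353
|∇h| = √(-0.01015² + -0.0007353²) = 0.01018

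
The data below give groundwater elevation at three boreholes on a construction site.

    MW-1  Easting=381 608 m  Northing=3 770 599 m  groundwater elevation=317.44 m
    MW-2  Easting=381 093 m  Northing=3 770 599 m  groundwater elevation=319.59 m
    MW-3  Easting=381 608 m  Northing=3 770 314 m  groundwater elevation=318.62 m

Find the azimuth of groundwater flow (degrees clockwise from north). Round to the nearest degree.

045°

∂h/∂x = (319.59 − 317.44) / (381093 − 381608) = -0.004175
∂h/∂y = (318.62 − 317.44) / (3770314 − 3770599) = -0.004140
Flow direction (−∇h) has components (+0.004175 E, +0.004140 N).
Azimuth = atan2(E, N) = atan2(+0.004175, +0.004140) = 45.2° ≈ 045°.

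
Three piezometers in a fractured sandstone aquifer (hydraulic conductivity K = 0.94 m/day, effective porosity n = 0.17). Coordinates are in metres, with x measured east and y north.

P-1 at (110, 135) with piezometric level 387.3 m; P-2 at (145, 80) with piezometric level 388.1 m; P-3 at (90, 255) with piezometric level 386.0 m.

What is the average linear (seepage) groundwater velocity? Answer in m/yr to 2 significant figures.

25 m/yr

With h = a·x + b·y + c and P-1 as origin, the differences give:
  35·a + (-55)·b = +0.8
  (-20)·a + 120·b = -1.3
Eliminate b (×120 and ×(-55), subtract): 3100·a = 24.50 → a = ∂h/∂x = +0.007903
Back-substitute: b = ∂h/∂y = -0.009516.
|∇h| = √(0.007903² + -0.009516²) = 0.01237
Seepage velocity v = K·i/n = 0.94 × 0.01237 / 0.17 = 0.0684 m/day = 24.98 m/yr.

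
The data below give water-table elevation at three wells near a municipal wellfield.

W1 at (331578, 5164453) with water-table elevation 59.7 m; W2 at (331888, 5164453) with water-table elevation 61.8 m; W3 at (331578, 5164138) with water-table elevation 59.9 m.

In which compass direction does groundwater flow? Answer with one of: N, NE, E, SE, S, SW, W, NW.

W

∂h/∂x = (61.8 − 59.7) / (331888 − 331578) = +0.006774
∂h/∂y = (59.9 − 59.7) / (5164138 − 5164453) = -0.0006349
Flow = −∇h = (-0.006774 east, +0.0006349 north), which points west.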